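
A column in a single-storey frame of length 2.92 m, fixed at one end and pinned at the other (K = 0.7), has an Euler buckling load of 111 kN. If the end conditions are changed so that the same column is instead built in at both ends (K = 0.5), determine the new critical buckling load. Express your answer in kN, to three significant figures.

P_cr ∝ 1/K², so P_cr,new = P_cr,old × (K_old/K_new)² = 111 × (0.7/0.5)²
= 111 × 1.960 = 218 kN

P_cr ≈ 218 kN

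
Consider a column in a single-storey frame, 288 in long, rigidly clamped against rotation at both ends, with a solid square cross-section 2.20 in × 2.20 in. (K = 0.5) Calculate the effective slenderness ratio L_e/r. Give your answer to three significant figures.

For a square r = a/√12 = 2.20/√12 = 0.6351 in
L_e = K·L = 0.5 × 288 = 144.0 in
λ = L_e / r_min = 144.00 / 0.6351 = 227

λ ≈ 227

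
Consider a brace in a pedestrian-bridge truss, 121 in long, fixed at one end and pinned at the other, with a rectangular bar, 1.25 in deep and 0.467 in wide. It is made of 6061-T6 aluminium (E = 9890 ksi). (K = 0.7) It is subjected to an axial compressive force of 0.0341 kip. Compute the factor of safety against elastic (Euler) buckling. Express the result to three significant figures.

Buckling occurs about the weak axis: I_min = h·b³/12 with b = 0.467 in (the shorter side).
I_min = 1.25×0.467³/12 = 1.061×10^-2 in⁴
Effective length L_e = K·L = 0.7 × 121 = 84.70 in
P_cr = π²EI / L_e² = π² × 9890×10³ × 1.061×10^-2 / 84.70² = 144.3 lb
Factor of safety n = P_cr / P = 0.14435 / 0.0341 = 4.23

n ≈ 4.23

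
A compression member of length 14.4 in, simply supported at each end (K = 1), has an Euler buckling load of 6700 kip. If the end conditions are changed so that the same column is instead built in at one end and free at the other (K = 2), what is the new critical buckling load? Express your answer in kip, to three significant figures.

P_cr ≈ 1680 kip

P_cr ∝ 1/K², so P_cr,new = P_cr,old × (K_old/K_new)² = 6700 × (1/2)²
= 6700 × 0.2500 = 1680 kip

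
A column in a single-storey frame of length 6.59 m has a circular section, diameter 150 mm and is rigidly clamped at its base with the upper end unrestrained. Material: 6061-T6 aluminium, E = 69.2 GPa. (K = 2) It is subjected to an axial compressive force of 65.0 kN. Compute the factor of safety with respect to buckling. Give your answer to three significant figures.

n ≈ 1.50

I = πd⁴/64 = π×150⁴/64 = 2.485×10^7 mm⁴
I = 2.485×10^7 mm⁴ = 2.485×10^-5 m⁴
Effective length L_e = K·L = 2 × 6.59 = 13.18 m
P_cr = π²EI / L_e² = π² × 69.2×10⁹ × 2.485×10^-5 / 13.18² = 9.770×10^4 N
Factor of safety n = P_cr / P = 97.703 / 65.0 = 1.50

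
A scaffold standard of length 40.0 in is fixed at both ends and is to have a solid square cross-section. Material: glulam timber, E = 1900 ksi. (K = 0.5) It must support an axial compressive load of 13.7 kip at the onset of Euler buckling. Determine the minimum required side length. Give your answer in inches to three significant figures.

L_e = K·L = 0.5 × 40.0 = 20.00 in
Required I = P_cr·L_e²/(π²E) = 1.370×10^4 × 20.00² / (π² × 1.90×10^6) = 0.2922 in⁴
Solid square: I = a⁴/12  ⇒  a = (12I)^(1/4) = (12×0.2922)^(1/4) = 1.37 in

a ≈ 1.37 in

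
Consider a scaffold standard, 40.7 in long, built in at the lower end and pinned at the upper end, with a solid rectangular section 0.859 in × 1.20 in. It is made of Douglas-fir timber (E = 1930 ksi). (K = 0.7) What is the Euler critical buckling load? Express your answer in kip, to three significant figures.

P_cr ≈ 1.49 kip

Buckling occurs about the weak axis: I_min = h·b³/12 with b = 0.859 in (the shorter side).
I_min = 1.20×0.859³/12 = 6.338×10^-2 in⁴
Effective length L_e = K·L = 0.7 × 40.7 = 28.49 in
P_cr = π²EI / L_e² = π² × 1930×10³ × 6.338×10^-2 / 28.49² = 1.487×10^3 lb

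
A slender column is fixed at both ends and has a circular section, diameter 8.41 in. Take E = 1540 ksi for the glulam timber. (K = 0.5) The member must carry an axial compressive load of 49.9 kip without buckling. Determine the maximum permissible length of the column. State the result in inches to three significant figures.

I = πd⁴/64 = π×8.41⁴/64 = 245.6 in⁴
At the buckling limit P_cr = P = 4.990×10^4 lb
From P_cr = π²EI/(K·L)²:  L = (1/K)·√(π²EI/P_cr) = (1/0.5)·√(π²×1.54×10^6×245.6/4.990×10^4)
L = 547 in

L_max ≈ 547 in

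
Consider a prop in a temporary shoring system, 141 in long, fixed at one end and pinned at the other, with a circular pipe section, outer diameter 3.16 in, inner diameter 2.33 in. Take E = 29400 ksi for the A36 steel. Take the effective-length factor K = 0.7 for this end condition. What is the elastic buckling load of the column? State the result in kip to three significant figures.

d_o = 3.16 in, d_i = 2.33 in
I = π(d_o⁴ − d_i⁴)/64 = π(3.16⁴ − 2.330⁴)/64 = 3.448 in⁴
Effective length L_e = K·L = 0.7 × 141 = 98.70 in
P_cr = π²EI / L_e² = π² × 29400×10³ × 3.448 / 98.70² = 1.027×10^5 lb

P_cr ≈ 103 kip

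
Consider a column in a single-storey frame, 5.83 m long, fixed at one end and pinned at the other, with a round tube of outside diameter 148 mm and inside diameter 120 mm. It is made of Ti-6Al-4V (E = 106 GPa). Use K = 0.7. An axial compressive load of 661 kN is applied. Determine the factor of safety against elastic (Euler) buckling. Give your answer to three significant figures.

d_o = 148 mm, d_i = 120 mm
I = π(d_o⁴ − d_i⁴)/64 = π(148⁴ − 120.0⁴)/64 = 1.337×10^7 mm⁴
I = 1.337×10^7 mm⁴ = 1.337×10^-5 m⁴
Effective length L_e = K·L = 0.7 × 5.83 = 4.081 m
P_cr = π²EI / L_e² = π² × 106×10⁹ × 1.337×10^-5 / 4.081² = 8.400×10^5 N
Factor of safety n = P_cr / P = 840.02 / 661 = 1.27

n ≈ 1.27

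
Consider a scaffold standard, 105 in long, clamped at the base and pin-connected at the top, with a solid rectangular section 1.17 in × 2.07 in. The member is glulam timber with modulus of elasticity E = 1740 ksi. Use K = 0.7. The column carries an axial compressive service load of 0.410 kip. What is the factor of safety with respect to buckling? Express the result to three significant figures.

n ≈ 2.14

Buckling occurs about the weak axis: I_min = h·b³/12 with b = 1.17 in (the shorter side).
I_min = 2.07×1.17³/12 = 0.2763 in⁴
Effective length L_e = K·L = 0.7 × 105 = 73.50 in
P_cr = π²EI / L_e² = π² × 1740×10³ × 0.2763 / 73.50² = 878.3 lb
Factor of safety n = P_cr / P = 0.87826 / 0.410 = 2.14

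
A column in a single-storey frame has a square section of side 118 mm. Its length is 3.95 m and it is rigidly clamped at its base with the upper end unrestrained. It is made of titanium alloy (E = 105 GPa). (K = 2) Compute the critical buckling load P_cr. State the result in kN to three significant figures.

I = a⁴/12 = 118⁴/12 = 1.616×10^7 mm⁴
I = 1.616×10^7 mm⁴ = 1.616×10^-5 m⁴
Effective length L_e = K·L = 2 × 3.95 = 7.900 m
P_cr = π²EI / L_e² = π² × 105×10⁹ × 1.616×10^-5 / 7.900² = 2.683×10^5 N

P_cr ≈ 268 kN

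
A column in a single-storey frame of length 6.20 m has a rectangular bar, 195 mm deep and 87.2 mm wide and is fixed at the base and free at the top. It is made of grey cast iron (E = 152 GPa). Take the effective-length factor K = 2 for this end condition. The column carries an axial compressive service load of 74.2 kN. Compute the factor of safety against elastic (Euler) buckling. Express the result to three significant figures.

n ≈ 1.42

Buckling occurs about the weak axis: I_min = h·b³/12 with b = 87.2 mm (the shorter side).
I_min = 195×87.2³/12 = 1.077×10^7 mm⁴
I = 1.077×10^7 mm⁴ = 1.077×10^-5 m⁴
Effective length L_e = K·L = 2 × 6.20 = 12.40 m
P_cr = π²EI / L_e² = π² × 152×10⁹ × 1.077×10^-5 / 12.40² = 1.051×10^5 N
Factor of safety n = P_cr / P = 105.12 / 74.2 = 1.42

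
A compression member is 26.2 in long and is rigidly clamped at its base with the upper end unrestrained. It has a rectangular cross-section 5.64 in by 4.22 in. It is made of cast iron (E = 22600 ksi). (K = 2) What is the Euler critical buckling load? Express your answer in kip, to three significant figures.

Buckling occurs about the weak axis: I_min = h·b³/12 with b = 4.22 in (the shorter side).
I_min = 5.64×4.22³/12 = 35.32 in⁴
Effective length L_e = K·L = 2 × 26.2 = 52.40 in
P_cr = π²EI / L_e² = π² × 22600×10³ × 35.32 / 52.40² = 2.869×10^6 lb

P_cr ≈ 2870 kip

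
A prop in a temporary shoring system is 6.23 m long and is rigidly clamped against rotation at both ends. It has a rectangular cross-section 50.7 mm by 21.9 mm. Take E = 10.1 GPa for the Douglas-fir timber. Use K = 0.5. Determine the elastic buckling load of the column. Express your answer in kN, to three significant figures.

P_cr ≈ 0.456 kN

Buckling occurs about the weak axis: I_min = h·b³/12 with b = 21.9 mm (the shorter side).
I_min = 50.7×21.9³/12 = 4.438×10^4 mm⁴
I = 4.438×10^4 mm⁴ = 4.438×10^-8 m⁴
Effective length L_e = K·L = 0.5 × 6.23 = 3.115 m
P_cr = π²EI / L_e² = π² × 10.1×10⁹ × 4.438×10^-8 / 3.115² = 455.9 N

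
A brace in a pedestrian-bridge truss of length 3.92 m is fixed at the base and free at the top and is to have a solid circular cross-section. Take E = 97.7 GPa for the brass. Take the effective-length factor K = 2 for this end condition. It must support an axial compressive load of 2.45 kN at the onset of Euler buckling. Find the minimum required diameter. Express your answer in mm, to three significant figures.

d ≈ 42.2 mm

L_e = K·L = 2 × 3.92 = 7.840 m
Required I = P_cr·L_e²/(π²E) = 2.450×10^3 × 7.840² / (π² × 9.77×10^10) = 1.562×10^-7 m⁴
I_req = 1.562×10^5 mm⁴
Solid circle: I = πd⁴/64  ⇒  d = (64I/π)^(1/4) = (64×1.562×10^5/π)^(1/4) = 42.2 mm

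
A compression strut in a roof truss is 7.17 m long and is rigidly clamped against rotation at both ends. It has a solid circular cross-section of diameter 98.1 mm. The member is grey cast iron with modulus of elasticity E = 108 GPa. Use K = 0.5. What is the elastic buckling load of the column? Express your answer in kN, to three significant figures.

P_cr ≈ 377 kN

I = πd⁴/64 = π×98.1⁴/64 = 4.546×10^6 mm⁴
I = 4.546×10^6 mm⁴ = 4.546×10^-6 m⁴
Effective length L_e = K·L = 0.5 × 7.17 = 3.585 m
P_cr = π²EI / L_e² = π² × 108×10⁹ × 4.546×10^-6 / 3.585² = 3.770×10^5 N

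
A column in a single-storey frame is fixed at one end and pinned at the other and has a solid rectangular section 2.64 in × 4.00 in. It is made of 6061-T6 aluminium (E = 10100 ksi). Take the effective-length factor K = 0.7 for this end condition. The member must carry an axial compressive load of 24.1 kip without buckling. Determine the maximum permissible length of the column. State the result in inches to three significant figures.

Buckling occurs about the weak axis: I_min = h·b³/12 with b = 2.64 in (the shorter side).
I_min = 4.00×2.64³/12 = 6.133 in⁴
At the buckling limit P_cr = P = 2.410×10^4 lb
From P_cr = π²EI/(K·L)²:  L = (1/K)·√(π²EI/P_cr) = (1/0.7)·√(π²×1.01×10^7×6.133/2.410×10^4)
L = 228 in

L_max ≈ 228 in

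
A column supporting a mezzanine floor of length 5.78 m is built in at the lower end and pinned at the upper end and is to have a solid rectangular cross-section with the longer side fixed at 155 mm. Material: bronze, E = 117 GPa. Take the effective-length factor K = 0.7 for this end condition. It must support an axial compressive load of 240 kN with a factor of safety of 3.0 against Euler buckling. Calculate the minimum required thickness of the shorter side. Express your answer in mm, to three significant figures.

Required P_cr = n·P = 3.0 × 240 = 720.0 kN
L_e = K·L = 0.7 × 5.78 = 4.046 m
Required I = P_cr·L_e²/(π²E) = 7.200×10^5 × 4.046² / (π² × 1.17×10^11) = 1.021×10^-5 m⁴
I_req = 1.021×10^7 mm⁴
Rectangle, weak axis: I_min = h·b³/12 with h = 155 mm fixed  ⇒  b = (12I/h)^(1/3) = 92.5 mm

b ≈ 92.5 mm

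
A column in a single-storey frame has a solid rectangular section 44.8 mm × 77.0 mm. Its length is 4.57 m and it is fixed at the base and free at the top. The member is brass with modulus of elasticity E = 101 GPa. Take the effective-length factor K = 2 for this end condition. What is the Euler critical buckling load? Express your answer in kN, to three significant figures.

Buckling occurs about the weak axis: I_min = h·b³/12 with b = 44.8 mm (the shorter side).
I_min = 77.0×44.8³/12 = 5.770×10^5 mm⁴
I = 5.770×10^5 mm⁴ = 5.770×10^-7 m⁴
Effective length L_e = K·L = 2 × 4.57 = 9.140 m
P_cr = π²EI / L_e² = π² × 101×10⁹ × 5.770×10^-7 / 9.140² = 6.884×10^3 N

P_cr ≈ 6.88 kN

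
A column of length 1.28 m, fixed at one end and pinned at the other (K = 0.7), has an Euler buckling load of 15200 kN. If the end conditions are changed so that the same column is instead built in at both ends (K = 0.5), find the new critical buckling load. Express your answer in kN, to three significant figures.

P_cr ∝ 1/K², so P_cr,new = P_cr,old × (K_old/K_new)² = 15200 × (0.7/0.5)²
= 15200 × 1.960 = 29800 kN

P_cr ≈ 29800 kN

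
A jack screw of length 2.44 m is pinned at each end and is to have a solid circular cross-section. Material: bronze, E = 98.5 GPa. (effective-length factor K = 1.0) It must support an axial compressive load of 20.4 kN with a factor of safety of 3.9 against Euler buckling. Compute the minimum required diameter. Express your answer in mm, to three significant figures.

Required P_cr = n·P = 3.9 × 20.4 = 79.56 kN
L_e = K·L = 1 × 2.44 = 2.440 m
Required I = P_cr·L_e²/(π²E) = 7.956×10^4 × 2.440² / (π² × 9.85×10^10) = 4.872×10^-7 m⁴
I_req = 4.872×10^5 mm⁴
Solid circle: I = πd⁴/64  ⇒  d = (64I/π)^(1/4) = (64×4.872×10^5/π)^(1/4) = 56.1 mm

d ≈ 56.1 mm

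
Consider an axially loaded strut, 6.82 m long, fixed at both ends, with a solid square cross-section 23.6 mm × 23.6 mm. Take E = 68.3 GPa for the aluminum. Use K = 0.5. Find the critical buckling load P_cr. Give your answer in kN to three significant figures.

P_cr ≈ 1.50 kN

I = a⁴/12 = 23.6⁴/12 = 2.585×10^4 mm⁴
I = 2.585×10^4 mm⁴ = 2.585×10^-8 m⁴
Effective length L_e = K·L = 0.5 × 6.82 = 3.410 m
P_cr = π²EI / L_e² = π² × 68.3×10⁹ × 2.585×10^-8 / 3.410² = 1.499×10^3 N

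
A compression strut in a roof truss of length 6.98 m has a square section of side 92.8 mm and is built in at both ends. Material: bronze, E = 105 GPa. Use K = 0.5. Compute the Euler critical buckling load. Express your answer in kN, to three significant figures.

I = a⁴/12 = 92.8⁴/12 = 6.180×10^6 mm⁴
I = 6.180×10^6 mm⁴ = 6.180×10^-6 m⁴
Effective length L_e = K·L = 0.5 × 6.98 = 3.490 m
P_cr = π²EI / L_e² = π² × 105×10⁹ × 6.180×10^-6 / 3.490² = 5.258×10^5 N

P_cr ≈ 526 kN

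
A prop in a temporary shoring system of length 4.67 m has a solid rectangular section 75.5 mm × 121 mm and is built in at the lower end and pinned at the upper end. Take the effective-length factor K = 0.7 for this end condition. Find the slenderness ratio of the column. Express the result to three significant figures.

For a rectangle r_min = b/√12 = 75.5/√12 = 21.79 mm
L_e = K·L = 0.7 × 4.67 m = 3.269 m = 3269.0 mm
λ = L_e / r_min = 3269.0 / 21.79 = 150

λ ≈ 150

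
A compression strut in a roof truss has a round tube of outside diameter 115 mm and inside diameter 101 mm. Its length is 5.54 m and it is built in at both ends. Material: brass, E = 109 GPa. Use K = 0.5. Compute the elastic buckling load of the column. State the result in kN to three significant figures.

d_o = 115 mm, d_i = 101 mm
I = π(d_o⁴ − d_i⁴)/64 = π(115⁴ − 101.0⁴)/64 = 3.477×10^6 mm⁴
I = 3.477×10^6 mm⁴ = 3.477×10^-6 m⁴
Effective length L_e = K·L = 0.5 × 5.54 = 2.770 m
P_cr = π²EI / L_e² = π² × 109×10⁹ × 3.477×10^-6 / 2.770² = 4.875×10^5 N

P_cr ≈ 488 kN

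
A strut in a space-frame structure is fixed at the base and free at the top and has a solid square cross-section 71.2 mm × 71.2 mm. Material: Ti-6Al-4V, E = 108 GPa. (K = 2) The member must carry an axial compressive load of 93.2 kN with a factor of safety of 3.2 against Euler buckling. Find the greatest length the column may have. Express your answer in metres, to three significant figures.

L_max ≈ 1.38 m

I = a⁴/12 = 71.2⁴/12 = 2.142×10^6 mm⁴
I = 2.142×10^-6 m⁴
Required critical load P_cr = n·P = 3.2 × 93.2 = 298.2 kN = 2.982×10^5 N
From P_cr = π²EI/(K·L)²:  L = (1/K)·√(π²EI/P_cr) = (1/2)·√(π²×1.08×10^11×2.142×10^-6/2.982×10^5)
L = 1.38 m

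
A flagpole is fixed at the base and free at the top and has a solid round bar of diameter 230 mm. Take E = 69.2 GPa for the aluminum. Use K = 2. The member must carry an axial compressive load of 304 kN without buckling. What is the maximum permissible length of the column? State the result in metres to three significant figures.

I = πd⁴/64 = π×230⁴/64 = 1.374×10^8 mm⁴
I = 1.374×10^-4 m⁴
At the buckling limit P_cr = P = 3.040×10^5 N
From P_cr = π²EI/(K·L)²:  L = (1/K)·√(π²EI/P_cr) = (1/2)·√(π²×6.92×10^10×1.374×10^-4/3.040×10^5)
L = 8.78 m

L_max ≈ 8.78 m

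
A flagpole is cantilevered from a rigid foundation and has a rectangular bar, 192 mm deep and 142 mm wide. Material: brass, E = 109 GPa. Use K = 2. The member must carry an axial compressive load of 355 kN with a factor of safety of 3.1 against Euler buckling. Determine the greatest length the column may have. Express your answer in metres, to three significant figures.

L_max ≈ 3.35 m

Buckling occurs about the weak axis: I_min = h·b³/12 with b = 142 mm (the shorter side).
I_min = 192×142³/12 = 4.581×10^7 mm⁴
I = 4.581×10^-5 m⁴
Required critical load P_cr = n·P = 3.1 × 355 = 1100 kN = 1.101×10^6 N
From P_cr = π²EI/(K·L)²:  L = (1/K)·√(π²EI/P_cr) = (1/2)·√(π²×1.09×10^11×4.581×10^-5/1.101×10^6)
L = 3.35 m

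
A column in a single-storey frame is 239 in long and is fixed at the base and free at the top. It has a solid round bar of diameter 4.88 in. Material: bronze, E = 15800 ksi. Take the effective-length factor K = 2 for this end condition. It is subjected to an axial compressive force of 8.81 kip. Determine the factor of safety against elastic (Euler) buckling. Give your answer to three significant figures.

I = πd⁴/64 = π×4.88⁴/64 = 27.84 in⁴
Effective length L_e = K·L = 2 × 239 = 478.0 in
P_cr = π²EI / L_e² = π² × 15800×10³ × 27.84 / 478.0² = 1.900×10^4 lb
Factor of safety n = P_cr / P = 19.000 / 8.81 = 2.16

n ≈ 2.16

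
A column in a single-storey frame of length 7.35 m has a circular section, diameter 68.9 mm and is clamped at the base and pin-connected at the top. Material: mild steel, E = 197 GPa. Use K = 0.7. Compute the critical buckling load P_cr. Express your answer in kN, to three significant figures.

I = πd⁴/64 = π×68.9⁴/64 = 1.106×10^6 mm⁴
I = 1.106×10^6 mm⁴ = 1.106×10^-6 m⁴
Effective length L_e = K·L = 0.7 × 7.35 = 5.145 m
P_cr = π²EI / L_e² = π² × 197×10⁹ × 1.106×10^-6 / 5.145² = 8.125×10^4 N

P_cr ≈ 81.3 kN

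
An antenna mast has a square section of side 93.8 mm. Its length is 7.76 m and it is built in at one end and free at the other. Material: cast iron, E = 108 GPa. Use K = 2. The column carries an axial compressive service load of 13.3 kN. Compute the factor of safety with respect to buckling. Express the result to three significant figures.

I = a⁴/12 = 93.8⁴/12 = 6.451×10^6 mm⁴
I = 6.451×10^6 mm⁴ = 6.451×10^-6 m⁴
Effective length L_e = K·L = 2 × 7.76 = 15.52 m
P_cr = π²EI / L_e² = π² × 108×10⁹ × 6.451×10^-6 / 15.52² = 2.855×10^4 N
Factor of safety n = P_cr / P = 28.548 / 13.3 = 2.15

n ≈ 2.15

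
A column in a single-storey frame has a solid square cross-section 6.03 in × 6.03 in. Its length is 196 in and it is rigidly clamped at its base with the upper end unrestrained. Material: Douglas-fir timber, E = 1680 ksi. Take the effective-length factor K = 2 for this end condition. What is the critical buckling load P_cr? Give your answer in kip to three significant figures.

I = a⁴/12 = 6.03⁴/12 = 110.2 in⁴
Effective length L_e = K·L = 2 × 196 = 392.0 in
P_cr = π²EI / L_e² = π² × 1680×10³ × 110.2 / 392.0² = 1.189×10^4 lb

P_cr ≈ 11.9 kip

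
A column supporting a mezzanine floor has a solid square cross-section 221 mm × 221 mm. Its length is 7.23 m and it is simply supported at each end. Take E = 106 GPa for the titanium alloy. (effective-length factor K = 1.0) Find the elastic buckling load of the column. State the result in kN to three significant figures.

P_cr ≈ 3980 kN

I = a⁴/12 = 221⁴/12 = 1.988×10^8 mm⁴
I = 1.988×10^8 mm⁴ = 1.988×10^-4 m⁴
Effective length L_e = K·L = 1 × 7.23 = 7.230 m
P_cr = π²EI / L_e² = π² × 106×10⁹ × 1.988×10^-4 / 7.230² = 3.978×10^6 N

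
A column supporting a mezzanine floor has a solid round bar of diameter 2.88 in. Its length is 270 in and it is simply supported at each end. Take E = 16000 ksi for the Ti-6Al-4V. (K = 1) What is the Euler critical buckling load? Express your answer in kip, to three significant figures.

P_cr ≈ 7.32 kip

I = πd⁴/64 = π×2.88⁴/64 = 3.377 in⁴
Effective length L_e = K·L = 1 × 270 = 270.0 in
P_cr = π²EI / L_e² = π² × 16000×10³ × 3.377 / 270.0² = 7.315×10^3 lb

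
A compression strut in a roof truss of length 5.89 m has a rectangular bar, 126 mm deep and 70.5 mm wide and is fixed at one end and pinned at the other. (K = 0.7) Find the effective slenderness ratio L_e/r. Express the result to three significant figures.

Buckling occurs about the weak axis: I_min = h·b³/12 with b = 70.5 mm (the shorter side).
I_min = 126×70.5³/12 = 3.679×10^6 mm⁴
A = 8.883×10^3 mm²;  r_min = √(I/A) = √(3.679×10^6/8.883×10^3) = 20.35 mm
L_e = K·L = 0.7 × 5.89 m = 4.123 m = 4123.0 mm
λ = L_e / r_min = 4123.0 / 20.35 = 203

λ ≈ 203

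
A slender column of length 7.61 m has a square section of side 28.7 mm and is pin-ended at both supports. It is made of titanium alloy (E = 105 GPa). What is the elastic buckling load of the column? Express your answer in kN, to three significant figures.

P_cr ≈ 1.01 kN

I = a⁴/12 = 28.7⁴/12 = 5.654×10^4 mm⁴
I = 5.654×10^4 mm⁴ = 5.654×10^-8 m⁴
Effective length L_e = K·L = 1 × 7.61 = 7.610 m
P_cr = π²EI / L_e² = π² × 105×10⁹ × 5.654×10^-8 / 7.610² = 1.012×10^3 N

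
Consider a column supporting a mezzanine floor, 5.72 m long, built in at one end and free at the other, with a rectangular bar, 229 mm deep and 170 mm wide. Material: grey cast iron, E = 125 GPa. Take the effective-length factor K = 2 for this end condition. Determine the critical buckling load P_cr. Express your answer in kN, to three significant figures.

Buckling occurs about the weak axis: I_min = h·b³/12 with b = 170 mm (the shorter side).
I_min = 229×170³/12 = 9.376×10^7 mm⁴
I = 9.376×10^7 mm⁴ = 9.376×10^-5 m⁴
Effective length L_e = K·L = 2 × 5.72 = 11.44 m
P_cr = π²EI / L_e² = π² × 125×10⁹ × 9.376×10^-5 / 11.44² = 8.838×10^5 N

P_cr ≈ 884 kN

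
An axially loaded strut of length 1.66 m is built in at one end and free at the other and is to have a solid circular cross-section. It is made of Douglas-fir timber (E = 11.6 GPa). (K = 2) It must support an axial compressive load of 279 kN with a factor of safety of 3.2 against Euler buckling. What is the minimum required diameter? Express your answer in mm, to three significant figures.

Required P_cr = n·P = 3.2 × 279 = 892.8 kN
L_e = K·L = 2 × 1.66 = 3.320 m
Required I = P_cr·L_e²/(π²E) = 8.928×10^5 × 3.320² / (π² × 1.16×10^10) = 8.596×10^-5 m⁴
I_req = 8.596×10^7 mm⁴
Solid circle: I = πd⁴/64  ⇒  d = (64I/π)^(1/4) = (64×8.596×10^7/π)^(1/4) = 205 mm

d ≈ 205 mm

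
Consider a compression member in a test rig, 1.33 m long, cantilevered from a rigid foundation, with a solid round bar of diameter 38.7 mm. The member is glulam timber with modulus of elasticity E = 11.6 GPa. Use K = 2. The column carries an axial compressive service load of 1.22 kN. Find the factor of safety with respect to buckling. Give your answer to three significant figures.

I = πd⁴/64 = π×38.7⁴/64 = 1.101×10^5 mm⁴
I = 1.101×10^5 mm⁴ = 1.101×10^-7 m⁴
Effective length L_e = K·L = 2 × 1.33 = 2.660 m
P_cr = π²EI / L_e² = π² × 11.6×10⁹ × 1.101×10^-7 / 2.660² = 1.782×10^3 N
Factor of safety n = P_cr / P = 1.7816 / 1.22 = 1.46

n ≈ 1.46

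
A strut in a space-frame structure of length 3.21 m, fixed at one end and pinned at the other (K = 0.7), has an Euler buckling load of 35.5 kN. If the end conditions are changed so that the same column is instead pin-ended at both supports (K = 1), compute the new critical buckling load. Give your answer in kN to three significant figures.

P_cr ∝ 1/K², so P_cr,new = P_cr,old × (K_old/K_new)² = 35.5 × (0.7/1)²
= 35.5 × 0.4900 = 17.4 kN

P_cr ≈ 17.4 kN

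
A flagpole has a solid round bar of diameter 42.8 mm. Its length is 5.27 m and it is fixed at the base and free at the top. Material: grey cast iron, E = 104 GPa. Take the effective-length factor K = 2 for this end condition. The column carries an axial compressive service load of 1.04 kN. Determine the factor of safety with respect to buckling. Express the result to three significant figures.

I = πd⁴/64 = π×42.8⁴/64 = 1.647×10^5 mm⁴
I = 1.647×10^5 mm⁴ = 1.647×10^-7 m⁴
Effective length L_e = K·L = 2 × 5.27 = 10.54 m
P_cr = π²EI / L_e² = π² × 104×10⁹ × 1.647×10^-7 / 10.54² = 1.522×10^3 N
Factor of safety n = P_cr / P = 1.5219 / 1.04 = 1.46

n ≈ 1.46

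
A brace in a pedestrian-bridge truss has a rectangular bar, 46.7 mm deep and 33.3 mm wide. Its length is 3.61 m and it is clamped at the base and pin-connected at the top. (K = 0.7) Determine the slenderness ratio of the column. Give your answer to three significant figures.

For a rectangle r_min = b/√12 = 33.3/√12 = 9.613 mm
L_e = K·L = 0.7 × 3.61 m = 2.527 m = 2527.0 mm
λ = L_e / r_min = 2527.0 / 9.613 = 263

λ ≈ 263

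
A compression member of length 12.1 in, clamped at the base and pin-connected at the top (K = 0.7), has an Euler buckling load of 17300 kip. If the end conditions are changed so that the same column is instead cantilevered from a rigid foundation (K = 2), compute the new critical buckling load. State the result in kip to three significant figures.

P_cr ∝ 1/K², so P_cr,new = P_cr,old × (K_old/K_new)² = 17300 × (0.7/2)²
= 17300 × 0.1225 = 2120 kip

P_cr ≈ 2120 kip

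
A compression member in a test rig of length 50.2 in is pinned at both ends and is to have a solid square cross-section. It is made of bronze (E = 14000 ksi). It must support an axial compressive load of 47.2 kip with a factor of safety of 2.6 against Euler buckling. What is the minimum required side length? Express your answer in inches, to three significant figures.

a ≈ 2.28 in

Required P_cr = n·P = 2.6 × 47.2 = 122.7 kip
L_e = K·L = 1 × 50.2 = 50.20 in
Required I = P_cr·L_e²/(π²E) = 1.227×10^5 × 50.20² / (π² × 1.40×10^7) = 2.238 in⁴
Solid square: I = a⁴/12  ⇒  a = (12I)^(1/4) = (12×2.238)^(1/4) = 2.28 in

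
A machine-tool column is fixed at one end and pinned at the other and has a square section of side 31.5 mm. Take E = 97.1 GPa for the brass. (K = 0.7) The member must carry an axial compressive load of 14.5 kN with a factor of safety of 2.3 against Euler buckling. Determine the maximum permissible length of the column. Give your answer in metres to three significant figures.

L_max ≈ 2.19 m

I = a⁴/12 = 31.5⁴/12 = 8.205×10^4 mm⁴
I = 8.205×10^-8 m⁴
Required critical load P_cr = n·P = 2.3 × 14.5 = 33.35 kN = 3.335×10^4 N
From P_cr = π²EI/(K·L)²:  L = (1/K)·√(π²EI/P_cr) = (1/0.7)·√(π²×9.71×10^10×8.205×10^-8/3.335×10^4)
L = 2.19 m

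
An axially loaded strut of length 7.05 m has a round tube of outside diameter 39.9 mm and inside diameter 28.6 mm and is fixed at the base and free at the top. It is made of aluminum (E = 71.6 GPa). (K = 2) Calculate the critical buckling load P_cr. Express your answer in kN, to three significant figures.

d_o = 39.9 mm, d_i = 28.6 mm
I = π(d_o⁴ − d_i⁴)/64 = π(39.9⁴ − 28.60⁴)/64 = 9.157×10^4 mm⁴
I = 9.157×10^4 mm⁴ = 9.157×10^-8 m⁴
Effective length L_e = K·L = 2 × 7.05 = 14.10 m
P_cr = π²EI / L_e² = π² × 71.6×10⁹ × 9.157×10^-8 / 14.10² = 325.5 N

P_cr ≈ 0.325 kN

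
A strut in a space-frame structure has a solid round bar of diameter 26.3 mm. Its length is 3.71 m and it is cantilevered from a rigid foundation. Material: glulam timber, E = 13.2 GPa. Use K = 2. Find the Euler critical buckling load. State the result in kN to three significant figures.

I = πd⁴/64 = π×26.3⁴/64 = 2.349×10^4 mm⁴
I = 2.349×10^4 mm⁴ = 2.349×10^-8 m⁴
Effective length L_e = K·L = 2 × 3.71 = 7.420 m
P_cr = π²EI / L_e² = π² × 13.2×10⁹ × 2.349×10^-8 / 7.420² = 55.57 N

P_cr ≈ 0.0556 kN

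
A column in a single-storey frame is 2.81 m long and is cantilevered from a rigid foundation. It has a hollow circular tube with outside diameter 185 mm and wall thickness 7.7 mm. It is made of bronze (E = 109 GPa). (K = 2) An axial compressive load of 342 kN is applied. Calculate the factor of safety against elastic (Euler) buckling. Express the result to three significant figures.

n ≈ 1.68

Inner diameter d_i = 185 − 2×7.7 = 169.6 mm
I = π(d_o⁴ − d_i⁴)/64 = π(185⁴ − 169.6⁴)/64 = 1.688×10^7 mm⁴
I = 1.688×10^7 mm⁴ = 1.688×10^-5 m⁴
Effective length L_e = K·L = 2 × 2.81 = 5.620 m
P_cr = π²EI / L_e² = π² × 109×10⁹ × 1.688×10^-5 / 5.620² = 5.751×10^5 N
Factor of safety n = P_cr / P = 575.11 / 342 = 1.68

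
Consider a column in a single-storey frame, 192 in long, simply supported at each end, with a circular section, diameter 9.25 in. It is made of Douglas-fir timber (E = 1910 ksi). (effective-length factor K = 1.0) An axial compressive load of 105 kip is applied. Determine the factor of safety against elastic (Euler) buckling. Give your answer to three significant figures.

n ≈ 1.75

I = πd⁴/64 = π×9.25⁴/64 = 359.4 in⁴
Effective length L_e = K·L = 1 × 192 = 192.0 in
P_cr = π²EI / L_e² = π² × 1910×10³ × 359.4 / 192.0² = 1.838×10^5 lb
Factor of safety n = P_cr / P = 183.77 / 105 = 1.75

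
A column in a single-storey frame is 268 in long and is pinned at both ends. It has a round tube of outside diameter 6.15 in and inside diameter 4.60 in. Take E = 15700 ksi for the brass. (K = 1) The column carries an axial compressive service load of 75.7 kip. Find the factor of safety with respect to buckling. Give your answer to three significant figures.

n ≈ 1.37

d_o = 6.15 in, d_i = 4.60 in
I = π(d_o⁴ − d_i⁴)/64 = π(6.15⁴ − 4.600⁴)/64 = 48.24 in⁴
Effective length L_e = K·L = 1 × 268 = 268.0 in
P_cr = π²EI / L_e² = π² × 15700×10³ × 48.24 / 268.0² = 1.041×10^5 lb
Factor of safety n = P_cr / P = 104.08 / 75.7 = 1.37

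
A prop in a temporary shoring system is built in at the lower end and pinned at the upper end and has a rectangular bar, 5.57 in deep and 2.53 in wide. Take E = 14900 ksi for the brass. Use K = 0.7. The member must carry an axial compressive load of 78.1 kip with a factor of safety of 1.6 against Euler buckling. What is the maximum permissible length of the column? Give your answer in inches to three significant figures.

Buckling occurs about the weak axis: I_min = h·b³/12 with b = 2.53 in (the shorter side).
I_min = 5.57×2.53³/12 = 7.517 in⁴
Required critical load P_cr = n·P = 1.6 × 78.1 = 125.0 kip = 1.250×10^5 lb
From P_cr = π²EI/(K·L)²:  L = (1/K)·√(π²EI/P_cr) = (1/0.7)·√(π²×1.49×10^7×7.517/1.250×10^5)
L = 134 in

L_max ≈ 134 in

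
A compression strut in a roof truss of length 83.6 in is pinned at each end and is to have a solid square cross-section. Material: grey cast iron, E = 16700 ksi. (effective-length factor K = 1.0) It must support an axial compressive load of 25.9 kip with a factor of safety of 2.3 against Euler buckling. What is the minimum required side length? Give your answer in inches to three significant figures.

a ≈ 2.35 in

Required P_cr = n·P = 2.3 × 25.9 = 59.57 kip
L_e = K·L = 1 × 83.6 = 83.60 in
Required I = P_cr·L_e²/(π²E) = 5.957×10^4 × 83.60² / (π² × 1.67×10^7) = 2.526 in⁴
Solid square: I = a⁴/12  ⇒  a = (12I)^(1/4) = (12×2.526)^(1/4) = 2.35 in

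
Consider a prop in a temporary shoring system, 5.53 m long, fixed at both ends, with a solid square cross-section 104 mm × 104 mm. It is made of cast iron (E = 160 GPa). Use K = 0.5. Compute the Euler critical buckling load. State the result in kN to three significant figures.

P_cr ≈ 2010 kN

I = a⁴/12 = 104⁴/12 = 9.749×10^6 mm⁴
I = 9.749×10^6 mm⁴ = 9.749×10^-6 m⁴
Effective length L_e = K·L = 0.5 × 5.53 = 2.765 m
P_cr = π²EI / L_e² = π² × 160×10⁹ × 9.749×10^-6 / 2.765² = 2.014×10^6 N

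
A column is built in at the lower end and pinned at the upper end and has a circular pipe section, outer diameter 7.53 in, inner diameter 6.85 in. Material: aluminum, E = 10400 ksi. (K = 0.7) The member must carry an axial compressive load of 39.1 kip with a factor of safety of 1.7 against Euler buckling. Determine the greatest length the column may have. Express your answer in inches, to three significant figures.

d_o = 7.53 in, d_i = 6.85 in
I = π(d_o⁴ − d_i⁴)/64 = π(7.53⁴ − 6.850⁴)/64 = 49.74 in⁴
Required critical load P_cr = n·P = 1.7 × 39.1 = 66.47 kip = 6.647×10^4 lb
From P_cr = π²EI/(K·L)²:  L = (1/K)·√(π²EI/P_cr) = (1/0.7)·√(π²×1.04×10^7×49.74/6.647×10^4)
L = 396 in

L_max ≈ 396 in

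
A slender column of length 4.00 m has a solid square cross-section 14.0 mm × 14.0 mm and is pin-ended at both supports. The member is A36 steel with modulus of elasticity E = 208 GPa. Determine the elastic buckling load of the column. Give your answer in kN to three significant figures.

I = a⁴/12 = 14.0⁴/12 = 3.201×10^3 mm⁴
I = 3.201×10^3 mm⁴ = 3.201×10^-9 m⁴
Effective length L_e = K·L = 1 × 4.00 = 4.000 m
P_cr = π²EI / L_e² = π² × 208×10⁹ × 3.201×10^-9 / 4.000² = 410.7 N

P_cr ≈ 0.411 kN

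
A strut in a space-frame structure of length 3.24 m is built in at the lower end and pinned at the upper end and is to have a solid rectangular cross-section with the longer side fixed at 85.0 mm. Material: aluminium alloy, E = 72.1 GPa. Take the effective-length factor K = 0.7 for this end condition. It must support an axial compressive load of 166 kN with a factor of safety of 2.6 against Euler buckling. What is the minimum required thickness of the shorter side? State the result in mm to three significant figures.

b ≈ 76.1 mm

Required P_cr = n·P = 2.6 × 166 = 431.6 kN
L_e = K·L = 0.7 × 3.24 = 2.268 m
Required I = P_cr·L_e²/(π²E) = 4.316×10^5 × 2.268² / (π² × 7.21×10^10) = 3.120×10^-6 m⁴
I_req = 3.120×10^6 mm⁴
Rectangle, weak axis: I_min = h·b³/12 with h = 85.0 mm fixed  ⇒  b = (12I/h)^(1/3) = 76.1 mm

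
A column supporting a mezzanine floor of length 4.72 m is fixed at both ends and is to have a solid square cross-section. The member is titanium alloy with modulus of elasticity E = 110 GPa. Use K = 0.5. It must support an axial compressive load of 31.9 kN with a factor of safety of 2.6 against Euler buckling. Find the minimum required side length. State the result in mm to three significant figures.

Required P_cr = n·P = 2.6 × 31.9 = 82.94 kN
L_e = K·L = 0.5 × 4.72 = 2.360 m
Required I = P_cr·L_e²/(π²E) = 8.294×10^4 × 2.360² / (π² × 1.10×10^11) = 4.255×10^-7 m⁴
I_req = 4.255×10^5 mm⁴
Solid square: I = a⁴/12  ⇒  a = (12I)^(1/4) = (12×4.255×10^5)^(1/4) = 47.5 mm

a ≈ 47.5 mm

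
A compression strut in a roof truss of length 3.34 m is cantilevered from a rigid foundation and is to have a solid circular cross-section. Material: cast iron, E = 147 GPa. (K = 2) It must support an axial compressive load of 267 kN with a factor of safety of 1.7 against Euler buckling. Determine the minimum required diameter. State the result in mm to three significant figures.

Required P_cr = n·P = 1.7 × 267 = 453.9 kN
L_e = K·L = 2 × 3.34 = 6.680 m
Required I = P_cr·L_e²/(π²E) = 4.539×10^5 × 6.680² / (π² × 1.47×10^11) = 1.396×10^-5 m⁴
I_req = 1.396×10^7 mm⁴
Solid circle: I = πd⁴/64  ⇒  d = (64I/π)^(1/4) = (64×1.396×10^7/π)^(1/4) = 130 mm

d ≈ 130 mm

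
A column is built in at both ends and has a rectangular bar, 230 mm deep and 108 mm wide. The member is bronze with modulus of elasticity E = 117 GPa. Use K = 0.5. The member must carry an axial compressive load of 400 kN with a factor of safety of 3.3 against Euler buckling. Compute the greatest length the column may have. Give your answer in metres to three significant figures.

Buckling occurs about the weak axis: I_min = h·b³/12 with b = 108 mm (the shorter side).
I_min = 230×108³/12 = 2.414×10^7 mm⁴
I = 2.414×10^-5 m⁴
Required critical load P_cr = n·P = 3.3 × 400 = 1320 kN = 1.320×10^6 N
From P_cr = π²EI/(K·L)²:  L = (1/K)·√(π²EI/P_cr) = (1/0.5)·√(π²×1.17×10^11×2.414×10^-5/1.320×10^6)
L = 9.19 m

L_max ≈ 9.19 m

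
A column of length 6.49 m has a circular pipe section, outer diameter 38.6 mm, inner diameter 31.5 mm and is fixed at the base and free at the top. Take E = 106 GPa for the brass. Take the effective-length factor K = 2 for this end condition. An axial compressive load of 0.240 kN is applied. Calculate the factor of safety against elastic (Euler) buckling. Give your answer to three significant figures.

d_o = 38.6 mm, d_i = 31.5 mm
I = π(d_o⁴ − d_i⁴)/64 = π(38.6⁴ − 31.50⁴)/64 = 6.064×10^4 mm⁴
I = 6.064×10^4 mm⁴ = 6.064×10^-8 m⁴
Effective length L_e = K·L = 2 × 6.49 = 12.98 m
P_cr = π²EI / L_e² = π² × 106×10⁹ × 6.064×10^-8 / 12.98² = 376.6 N
Factor of safety n = P_cr / P = 0.37657 / 0.240 = 1.57

n ≈ 1.57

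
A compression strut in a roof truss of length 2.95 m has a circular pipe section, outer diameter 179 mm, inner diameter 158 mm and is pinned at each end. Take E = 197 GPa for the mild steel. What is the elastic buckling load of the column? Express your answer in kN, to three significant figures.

d_o = 179 mm, d_i = 158 mm
I = π(d_o⁴ − d_i⁴)/64 = π(179⁴ − 158.0⁴)/64 = 1.980×10^7 mm⁴
I = 1.980×10^7 mm⁴ = 1.980×10^-5 m⁴
Effective length L_e = K·L = 1 × 2.95 = 2.950 m
P_cr = π²EI / L_e² = π² × 197×10⁹ × 1.980×10^-5 / 2.950² = 4.424×10^6 N

P_cr ≈ 4420 kN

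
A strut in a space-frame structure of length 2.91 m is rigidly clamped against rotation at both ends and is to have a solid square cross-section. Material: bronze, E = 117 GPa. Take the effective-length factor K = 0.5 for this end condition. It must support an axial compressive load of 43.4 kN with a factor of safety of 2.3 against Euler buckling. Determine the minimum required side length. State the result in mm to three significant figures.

a ≈ 38.5 mm

Required P_cr = n·P = 2.3 × 43.4 = 99.82 kN
L_e = K·L = 0.5 × 2.91 = 1.455 m
Required I = P_cr·L_e²/(π²E) = 9.982×10^4 × 1.455² / (π² × 1.17×10^11) = 1.830×10^-7 m⁴
I_req = 1.830×10^5 mm⁴
Solid square: I = a⁴/12  ⇒  a = (12I)^(1/4) = (12×1.830×10^5)^(1/4) = 38.5 mm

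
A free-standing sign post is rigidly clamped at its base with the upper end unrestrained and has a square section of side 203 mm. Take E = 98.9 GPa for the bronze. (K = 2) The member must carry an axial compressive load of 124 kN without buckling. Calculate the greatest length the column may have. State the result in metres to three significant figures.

L_max ≈ 16.7 m

I = a⁴/12 = 203⁴/12 = 1.415×10^8 mm⁴
I = 1.415×10^-4 m⁴
At the buckling limit P_cr = P = 1.240×10^5 N
From P_cr = π²EI/(K·L)²:  L = (1/K)·√(π²EI/P_cr) = (1/2)·√(π²×9.89×10^10×1.415×10^-4/1.240×10^5)
L = 16.7 m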